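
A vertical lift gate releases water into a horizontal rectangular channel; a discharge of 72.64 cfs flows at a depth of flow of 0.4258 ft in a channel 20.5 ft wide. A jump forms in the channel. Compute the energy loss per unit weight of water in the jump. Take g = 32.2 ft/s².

q = Q/b = 72.64/20.5 = 3.543 ft²/s; V₁ = q/y₁ = 8.322 ft/s. Fr₁ = V₁/√(g·y₁) = 2.247.
By Bélanger, y₂/y₁ = ½[√(1 + 8Fr₁²) − 1] = ½[√41.407 − 1] = 2.717.
y₂ = 2.717 × 0.4258 = 1.157 ft.
V₂ = q/y₂ = 3.543/1.157 = 3.062 ft/s. E₁ = y₁ + V₁²/2g = 1.501 ft; E₂ = y₂ + V₂²/2g = 1.303 ft. ΔE = E₁ − E₂ = 0.1984 ft.

ΔE = 0.1984 ft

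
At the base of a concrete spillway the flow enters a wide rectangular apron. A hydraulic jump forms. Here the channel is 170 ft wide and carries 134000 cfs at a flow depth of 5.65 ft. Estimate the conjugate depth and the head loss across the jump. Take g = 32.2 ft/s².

q = Q/b = 134000/170 = 788 ft²/s; V₁ = q/y₁ = 140 ft/s. Fr₁ = V₁/√(g·y₁) = 10.3.
From the momentum equation for a rectangular channel, y₂/y₁ = ½[√(1 + 8Fr₁²) − 1] = ½[√856.9 − 1] = 14.1.
y₂ = 14.1 × 5.65 = 79.9 ft.
Head loss: ΔE = (y₂ − y₁)³/(4y₁y₂) = (79.9 − 5.65)³/(4×5.65×79.9) = 408827/1805 = 226 ft.

y₂ = 79.9 ft; ΔE = 226 ft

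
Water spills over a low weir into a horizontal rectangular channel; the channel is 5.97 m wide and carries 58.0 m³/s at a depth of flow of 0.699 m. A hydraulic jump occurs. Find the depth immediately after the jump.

y₂ = 4.91 m

q = Q/b = 58.0/5.97 = 9.72 m²/s; V₁ = q/y₁ = 13.9 m/s. Fr₁ = V₁/√(g·y₁) = 5.31.
By Bélanger, y₂/y₁ = ½[√(1 + 8Fr₁²) − 1] = ½[√226.4 − 1] = 7.02.
y₂ = 7.02 × 0.699 = 4.91 m.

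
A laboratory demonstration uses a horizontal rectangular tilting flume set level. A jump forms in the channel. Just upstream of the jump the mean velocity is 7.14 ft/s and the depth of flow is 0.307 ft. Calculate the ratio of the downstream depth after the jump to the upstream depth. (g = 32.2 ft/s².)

y₂/y₁ = 2.75

Fr₁ = V₁/√(g·y₁) = 7.14/√(32.2×0.307) = 2.27.
By Bélanger, y₂/y₁ = ½[√(1 + 8Fr₁²) − 1] = ½[√42.26 − 1] = 2.75.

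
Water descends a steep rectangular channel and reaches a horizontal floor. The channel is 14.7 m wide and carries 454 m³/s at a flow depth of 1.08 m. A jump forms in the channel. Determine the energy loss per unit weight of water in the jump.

ΔE = 29.6 m

q = Q/b = 454/14.7 = 30.9 m²/s; V₁ = q/y₁ = 28.6 m/s. Fr₁ = V₁/√(g·y₁) = 8.79.
From the momentum equation for a rectangular channel, y₂/y₁ = ½[√(1 + 8Fr₁²) − 1] = ½[√618.5 − 1] = 11.9.
y₂ = 11.9 × 1.08 = 12.9 m.
V₂ = q/y₂ = 30.9/12.9 = 2.40 m/s. E₁ = y₁ + V₁²/2g = 42.8 m; E₂ = y₂ + V₂²/2g = 13.2 m. ΔE = E₁ − E₂ = 29.6 m.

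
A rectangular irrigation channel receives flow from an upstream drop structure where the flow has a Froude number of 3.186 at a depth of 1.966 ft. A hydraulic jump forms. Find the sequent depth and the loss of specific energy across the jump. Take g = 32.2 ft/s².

Fr₁ = 3.186 (given).
Bélanger equation: y₂/y₁ = ½[√(1 + 8Fr₁²) − 1] = ½[√82.205 − 1] = 4.033.
y₂ = 4.033 × 1.966 = 7.930 ft.
V₁ = Fr₁·√(g·y₁) = 3.186×√(32.2×1.966) = 25.35 ft/s; q = V₁·y₁ = 49.84 ft²/s. V₂ = q/y₂ = 49.84/7.930 = 6.285 ft/s. E₁ = y₁ + V₁²/2g = 11.94 ft; E₂ = y₂ + V₂²/2g = 8.543 ft. ΔE = E₁ − E₂ = 3.401 ft.

y₂ = 7.930 ft; ΔE = 3.401 ft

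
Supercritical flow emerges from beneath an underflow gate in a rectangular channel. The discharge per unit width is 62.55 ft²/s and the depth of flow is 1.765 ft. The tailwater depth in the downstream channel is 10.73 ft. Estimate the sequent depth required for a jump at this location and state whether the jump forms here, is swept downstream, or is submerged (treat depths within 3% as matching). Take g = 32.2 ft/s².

y₂ = 10.88 ft; the jump forms here

V₁ = q/y₁ = 62.55/1.765 = 35.44 ft/s. Fr₁ = V₁/√(g·y₁) = 35.44/√(32.2×1.765) = 4.701.
From the momentum equation for a rectangular channel, y₂/y₁ = ½[√(1 + 8Fr₁²) − 1] = ½[√177.79 − 1] = 6.167.
y₂ = 6.167 × 1.765 = 10.88 ft.
Tailwater y_tw = 10.73 ft: y_tw ≈ y₂, so the jump forms here.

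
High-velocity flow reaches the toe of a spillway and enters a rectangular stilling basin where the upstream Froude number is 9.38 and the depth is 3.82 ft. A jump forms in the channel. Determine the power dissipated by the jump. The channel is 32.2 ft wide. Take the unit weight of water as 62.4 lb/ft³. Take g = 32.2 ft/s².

P = 177178 hp

Fr₁ = 9.38 (given).
By Bélanger, y₂/y₁ = ½[√(1 + 8Fr₁²) − 1] = ½[√704.9 − 1] = 12.8.
y₂ = 12.8 × 3.82 = 48.8 ft.
V₁ = Fr₁·√(g·y₁) = 9.38×√(32.2×3.82) = 104 ft/s; q = V₁·y₁ = 397 ft²/s. V₂ = q/y₂ = 397/48.8 = 8.14 ft/s. E₁ = y₁ + V₁²/2g = 172 ft; E₂ = y₂ + V₂²/2g = 49.8 ft. ΔE = E₁ − E₂ = 122 ft.
Q = q·b = 397 × 32.2 = 12796 cfs. P = γ·Q·ΔE/550 = 62.4 × 12796 × 122 / 550 = 177178 hp.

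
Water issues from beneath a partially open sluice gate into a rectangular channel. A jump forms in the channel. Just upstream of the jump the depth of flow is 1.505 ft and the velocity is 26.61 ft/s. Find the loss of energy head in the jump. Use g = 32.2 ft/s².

ΔE = 4.630 ft

Fr₁ = V₁/√(g·y₁) = 26.61/√(32.2×1.505) = 3.823.
Conjugate-depth relation: y₂/y₁ = ½[√(1 + 8Fr₁²) − 1] = ½[√117.89 − 1] = 4.929.
y₂ = 4.929 × 1.505 = 7.418 ft.
q = V₁·y₁ = 26.61 × 1.505 = 40.05 ft²/s. V₂ = q/y₂ = 40.05/7.418 = 5.399 ft/s. E₁ = y₁ + V₁²/2g = 12.50 ft; E₂ = y₂ + V₂²/2g = 7.871 ft. ΔE = E₁ − E₂ = 4.630 ft.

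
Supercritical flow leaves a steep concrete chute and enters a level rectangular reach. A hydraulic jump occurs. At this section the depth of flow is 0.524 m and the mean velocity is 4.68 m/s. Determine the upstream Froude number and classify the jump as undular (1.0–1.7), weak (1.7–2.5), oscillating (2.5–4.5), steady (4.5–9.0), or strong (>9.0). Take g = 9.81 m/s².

Fr₁ = 2.06; weak jump

Fr₁ = V₁/√(g·y₁) = 4.68/√(9.81×0.524) = 2.06.
Fr₁ = 2.06 lies in the weak range.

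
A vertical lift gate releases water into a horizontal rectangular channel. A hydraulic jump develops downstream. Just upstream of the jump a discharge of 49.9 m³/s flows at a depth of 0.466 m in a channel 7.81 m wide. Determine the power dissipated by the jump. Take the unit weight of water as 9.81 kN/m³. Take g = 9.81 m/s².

P = 2897 kW

q = Q/b = 49.9/7.81 = 6.39 m²/s; V₁ = q/y₁ = 13.7 m/s. Fr₁ = V₁/√(g·y₁) = 6.41.
Sequent-depth ratio: y₂/y₁ = ½[√(1 + 8Fr₁²) − 1] = ½[√330.0 − 1] = 8.58.
y₂ = 8.58 × 0.466 = 4.00 m.
V₂ = q/y₂ = 6.39/4.00 = 1.60 m/s. E₁ = y₁ + V₁²/2g = 10.0 m; E₂ = y₂ + V₂²/2g = 4.13 m. ΔE = E₁ − E₂ = 5.92 m.
P = γ·Q·ΔE = 9.81 × 49.9 × 5.92 = 2897 kW.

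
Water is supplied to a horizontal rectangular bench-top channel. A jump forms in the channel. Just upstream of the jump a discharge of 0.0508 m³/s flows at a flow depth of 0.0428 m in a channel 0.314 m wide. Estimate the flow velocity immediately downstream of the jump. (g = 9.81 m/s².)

q = Q/b = 0.0508/0.314 = 0.162 m²/s; V₁ = q/y₁ = 3.78 m/s. Fr₁ = V₁/√(g·y₁) = 5.83.
Conjugate-depth relation: y₂/y₁ = ½[√(1 + 8Fr₁²) − 1] = ½[√273.2 − 1] = 7.77.
y₂ = 7.77 × 0.0428 = 0.332 m.
V₂ = q/y₂ = 0.162/0.332 = 0.487 m/s.

V₂ = 0.487 m/s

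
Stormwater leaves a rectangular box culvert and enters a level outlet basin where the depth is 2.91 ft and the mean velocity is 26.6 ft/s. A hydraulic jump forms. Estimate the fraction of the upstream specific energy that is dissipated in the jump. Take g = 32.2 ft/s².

ΔE/E₁ = 0.217 (21.7%)

Fr₁ = V₁/√(g·y₁) = 26.6/√(32.2×2.91) = 2.75.
From the momentum equation for a rectangular channel, y₂/y₁ = ½[√(1 + 8Fr₁²) − 1] = ½[√61.41 − 1] = 3.42.
y₂ = 3.42 × 2.91 = 9.95 ft.
E₁ = y₁ + V₁²/2g = 13.9 ft. ΔE = (y₂ − y₁)³/(4y₁y₂) = 3.01 ft. ΔE/E₁ = 3.01/13.9 = 0.217.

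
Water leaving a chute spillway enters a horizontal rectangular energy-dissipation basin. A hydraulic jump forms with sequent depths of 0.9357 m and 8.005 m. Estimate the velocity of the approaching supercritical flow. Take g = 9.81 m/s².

V₁ = 19.37 m/s

For a rectangular channel the momentum equation gives q² = ½·g·y₁·y₂·(y₁ + y₂) = ½×9.81×0.9357×8.005×8.941 = 328.5.
q = √328.5 = 18.12 m²/s.
V₁ = q/y₁ = 18.12/0.9357 = 19.37 m/s.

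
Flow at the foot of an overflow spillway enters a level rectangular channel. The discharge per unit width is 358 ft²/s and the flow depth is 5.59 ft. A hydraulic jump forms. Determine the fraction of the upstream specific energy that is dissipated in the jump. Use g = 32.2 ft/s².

ΔE/E₁ = 0.471 (47.1%)

V₁ = q/y₁ = 358/5.59 = 64.0 ft/s. Fr₁ = V₁/√(g·y₁) = 64.0/√(32.2×5.59) = 4.77.
Bélanger equation: y₂/y₁ = ½[√(1 + 8Fr₁²) − 1] = ½[√183.3 − 1] = 6.27.
y₂ = 6.27 × 5.59 = 35.0 ft.
E₁ = y₁ + V₁²/2g = 69.3 ft. ΔE = (y₂ − y₁)³/(4y₁y₂) = 32.6 ft. ΔE/E₁ = 32.6/69.3 = 0.471.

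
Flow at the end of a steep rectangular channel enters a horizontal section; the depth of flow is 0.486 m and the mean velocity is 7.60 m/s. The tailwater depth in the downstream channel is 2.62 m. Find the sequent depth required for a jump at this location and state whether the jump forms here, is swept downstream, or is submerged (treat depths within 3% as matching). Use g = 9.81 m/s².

Fr₁ = V₁/√(g·y₁) = 7.60/√(9.81×0.486) = 3.48.
Conjugate-depth relation: y₂/y₁ = ½[√(1 + 8Fr₁²) − 1] = ½[√97.92 − 1] = 4.45.
y₂ = 4.45 × 0.486 = 2.16 m.
Tailwater y_tw = 2.62 m: y_tw > y₂, so the jump is submerged.

y₂ = 2.16 m; the jump is submerged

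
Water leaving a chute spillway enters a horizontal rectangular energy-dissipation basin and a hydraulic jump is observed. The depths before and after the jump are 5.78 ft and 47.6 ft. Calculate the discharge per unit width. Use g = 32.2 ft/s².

q = 486 ft²/s

For a rectangular channel the momentum equation gives q² = ½·g·y₁·y₂·(y₁ + y₂) = ½×32.2×5.78×47.6×53.4 = 236450.
q = √236450 = 486 ft²/s.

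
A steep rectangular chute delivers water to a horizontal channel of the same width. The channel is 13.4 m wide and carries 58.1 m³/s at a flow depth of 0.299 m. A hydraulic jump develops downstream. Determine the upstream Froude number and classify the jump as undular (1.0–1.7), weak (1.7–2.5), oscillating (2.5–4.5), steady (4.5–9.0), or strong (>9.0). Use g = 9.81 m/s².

q = Q/b = 58.1/13.4 = 4.34 m²/s; V₁ = q/y₁ = 14.5 m/s. Fr₁ = V₁/√(g·y₁) = 8.47.
Fr₁ = 8.47 lies in the steady range.

Fr₁ = 8.47; steady jump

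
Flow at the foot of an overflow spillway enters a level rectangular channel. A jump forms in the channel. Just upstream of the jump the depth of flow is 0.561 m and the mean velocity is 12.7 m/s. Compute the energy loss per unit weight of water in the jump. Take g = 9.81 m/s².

Fr₁ = V₁/√(g·y₁) = 12.7/√(9.81×0.561) = 5.41.
By Bélanger, y₂/y₁ = ½[√(1 + 8Fr₁²) − 1] = ½[√235.5 − 1] = 7.17.
y₂ = 7.17 × 0.561 = 4.02 m.
Head loss: ΔE = (y₂ − y₁)³/(4y₁y₂) = (4.02 − 0.561)³/(4×0.561×4.02) = 41.5/9.03 = 4.60 m.

ΔE = 4.60 m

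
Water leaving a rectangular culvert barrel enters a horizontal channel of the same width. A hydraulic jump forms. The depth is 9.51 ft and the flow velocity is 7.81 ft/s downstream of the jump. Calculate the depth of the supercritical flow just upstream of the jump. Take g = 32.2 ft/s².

Fr₂ = V₂/√(g·y₂) = 7.81/√(32.2×9.51) = 0.446.
The Bélanger relation is symmetric: y₁/y₂ = ½[√(1 + 8Fr₂²) − 1] = ½[√2.594 − 1] = 0.305.
y₁ = 0.305 × 9.51 = 2.90 ft.

y₁ = 2.90 ft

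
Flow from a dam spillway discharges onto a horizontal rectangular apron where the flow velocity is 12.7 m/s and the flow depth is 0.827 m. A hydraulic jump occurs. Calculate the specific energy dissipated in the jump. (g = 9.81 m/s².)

Fr₁ = V₁/√(g·y₁) = 12.7/√(9.81×0.827) = 4.46.
From the momentum equation for a rectangular channel, y₂/y₁ = ½[√(1 + 8Fr₁²) − 1] = ½[√160.0 − 1] = 5.83.
y₂ = 5.83 × 0.827 = 4.82 m.
q = V₁·y₁ = 12.7 × 0.827 = 10.5 m²/s. V₂ = q/y₂ = 10.5/4.82 = 2.18 m/s. E₁ = y₁ + V₁²/2g = 9.05 m; E₂ = y₂ + V₂²/2g = 5.06 m. ΔE = E₁ − E₂ = 3.99 m.

ΔE = 3.99 m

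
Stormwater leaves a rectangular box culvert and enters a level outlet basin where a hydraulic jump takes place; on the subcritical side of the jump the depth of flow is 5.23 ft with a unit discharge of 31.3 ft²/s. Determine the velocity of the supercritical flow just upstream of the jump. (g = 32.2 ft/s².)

V₂ = q/y₂ = 31.3/5.23 = 5.98 ft/s; Fr₂ = V₂/√(g·y₂) = 0.461.
From the momentum equation (using Fr₂), y₁/y₂ = ½[√(1 + 8Fr₂²) − 1] = ½[√2.701 − 1] = 0.322.
y₁ = 0.322 × 5.23 = 1.68 ft.
V₁ = q/y₁ = 31.3/1.68 = 18.6 ft/s.

V₁ = 18.6 ft/s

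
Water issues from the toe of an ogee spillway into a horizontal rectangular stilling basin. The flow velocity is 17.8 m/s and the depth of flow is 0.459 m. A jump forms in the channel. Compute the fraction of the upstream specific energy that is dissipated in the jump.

ΔE/E₁ = 0.678 (67.8%)

Fr₁ = V₁/√(g·y₁) = 17.8/√(9.81×0.459) = 8.39.
Sequent-depth ratio: y₂/y₁ = ½[√(1 + 8Fr₁²) − 1] = ½[√563.9 − 1] = 11.4.
y₂ = 11.4 × 0.459 = 5.22 m.
E₁ = y₁ + V₁²/2g = 16.6 m. ΔE = (y₂ − y₁)³/(4y₁y₂) = 11.3 m. ΔE/E₁ = 11.3/16.6 = 0.678.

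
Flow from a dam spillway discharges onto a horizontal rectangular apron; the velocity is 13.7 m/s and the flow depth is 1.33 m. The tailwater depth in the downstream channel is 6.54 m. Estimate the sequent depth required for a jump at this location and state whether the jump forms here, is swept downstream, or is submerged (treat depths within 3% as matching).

Fr₁ = V₁/√(g·y₁) = 13.7/√(9.81×1.33) = 3.79.
Bélanger equation: y₂/y₁ = ½[√(1 + 8Fr₁²) − 1] = ½[√116.1 − 1] = 4.89.
y₂ = 4.89 × 1.33 = 6.50 m.
Tailwater y_tw = 6.54 m: y_tw ≈ y₂, so the jump forms here.

y₂ = 6.50 m; the jump forms here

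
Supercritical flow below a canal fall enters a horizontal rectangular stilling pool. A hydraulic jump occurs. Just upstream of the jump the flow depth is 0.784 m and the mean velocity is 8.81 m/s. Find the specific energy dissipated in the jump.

ΔE = 1.34 m

Fr₁ = V₁/√(g·y₁) = 8.81/√(9.81×0.784) = 3.18.
Sequent-depth ratio: y₂/y₁ = ½[√(1 + 8Fr₁²) − 1] = ½[√81.73 − 1] = 4.02.
y₂ = 4.02 × 0.784 = 3.15 m.
q = V₁·y₁ = 8.81 × 0.784 = 6.91 m²/s. V₂ = q/y₂ = 6.91/3.15 = 2.19 m/s. E₁ = y₁ + V₁²/2g = 4.74 m; E₂ = y₂ + V₂²/2g = 3.40 m. ΔE = E₁ − E₂ = 1.34 m.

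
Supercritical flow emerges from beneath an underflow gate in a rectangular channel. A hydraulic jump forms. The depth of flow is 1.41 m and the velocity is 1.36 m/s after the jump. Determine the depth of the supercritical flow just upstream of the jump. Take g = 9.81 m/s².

y₁ = 0.309 m

Fr₂ = V₂/√(g·y₂) = 1.36/√(9.81×1.41) = 0.366.
From the momentum equation (using Fr₂), y₁/y₂ = ½[√(1 + 8Fr₂²) − 1] = ½[√2.070 − 1] = 0.219.
y₁ = 0.219 × 1.41 = 0.309 m.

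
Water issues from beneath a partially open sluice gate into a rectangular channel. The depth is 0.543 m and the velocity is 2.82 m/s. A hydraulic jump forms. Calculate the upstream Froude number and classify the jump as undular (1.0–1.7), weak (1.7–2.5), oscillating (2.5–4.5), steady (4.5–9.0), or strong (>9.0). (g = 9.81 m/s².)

Fr₁ = V₁/√(g·y₁) = 2.82/√(9.81×0.543) = 1.22.
Fr₁ = 1.22 lies in the undular range.

Fr₁ = 1.22; undular jump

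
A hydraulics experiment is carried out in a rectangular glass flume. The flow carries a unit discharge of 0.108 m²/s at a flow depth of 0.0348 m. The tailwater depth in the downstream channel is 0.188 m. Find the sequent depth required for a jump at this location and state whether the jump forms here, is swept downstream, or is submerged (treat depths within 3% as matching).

V₁ = q/y₁ = 0.108/0.0348 = 3.10 m/s. Fr₁ = V₁/√(g·y₁) = 3.10/√(9.81×0.0348) = 5.31.
Sequent-depth ratio: y₂/y₁ = ½[√(1 + 8Fr₁²) − 1] = ½[√226.7 − 1] = 7.03.
y₂ = 7.03 × 0.0348 = 0.245 m.
Tailwater y_tw = 0.188 m: y_tw < y₂, so the jump is swept downstream.

y₂ = 0.245 m; the jump is swept downstream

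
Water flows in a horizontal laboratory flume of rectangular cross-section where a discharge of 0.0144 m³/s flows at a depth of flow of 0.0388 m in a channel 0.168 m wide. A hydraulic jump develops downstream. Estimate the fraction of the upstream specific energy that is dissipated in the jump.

q = Q/b = 0.0144/0.168 = 0.0857 m²/s; V₁ = q/y₁ = 2.21 m/s. Fr₁ = V₁/√(g·y₁) = 3.58.
By Bélanger, y₂/y₁ = ½[√(1 + 8Fr₁²) − 1] = ½[√103.6 − 1] = 4.59.
y₂ = 4.59 × 0.0388 = 0.178 m.
E₁ = y₁ + V₁²/2g = 0.288 m. ΔE = (y₂ − y₁)³/(4y₁y₂) = 0.0977 m. ΔE/E₁ = 0.0977/0.288 = 0.340.

ΔE/E₁ = 0.340 (34.0%)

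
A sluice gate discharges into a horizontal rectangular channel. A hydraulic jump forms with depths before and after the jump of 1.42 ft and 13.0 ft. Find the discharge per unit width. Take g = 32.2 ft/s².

q = 65.5 ft²/s

For a rectangular channel the momentum equation gives q² = ½·g·y₁·y₂·(y₁ + y₂) = ½×32.2×1.42×13.0×14.4 = 4286.
q = √4286 = 65.5 ft²/s.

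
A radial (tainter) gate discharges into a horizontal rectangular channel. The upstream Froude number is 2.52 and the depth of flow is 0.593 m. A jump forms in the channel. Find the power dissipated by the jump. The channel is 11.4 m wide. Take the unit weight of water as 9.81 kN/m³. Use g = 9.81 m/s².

P = 178 kW

Fr₁ = 2.52 (given).
Bélanger equation: y₂/y₁ = ½[√(1 + 8Fr₁²) − 1] = ½[√51.80 − 1] = 3.10.
y₂ = 3.10 × 0.593 = 1.84 m.
Head loss: ΔE = (y₂ − y₁)³/(4y₁y₂) = (1.84 − 0.593)³/(4×0.593×1.84) = 1.93/4.36 = 0.442 m.
V₁ = Fr₁·√(g·y₁) = 2.52×√(9.81×0.593) = 6.08 m/s; q = V₁·y₁ = 3.60 m²/s. Q = q·b = 3.60 × 11.4 = 41.1 m³/s. P = γ·Q·ΔE = 9.81 × 41.1 × 0.442 = 178 kW.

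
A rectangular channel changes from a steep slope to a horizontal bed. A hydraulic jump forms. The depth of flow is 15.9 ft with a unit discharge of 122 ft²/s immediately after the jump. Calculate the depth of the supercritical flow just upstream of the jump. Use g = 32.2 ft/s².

V₂ = q/y₂ = 122/15.9 = 7.67 ft/s; Fr₂ = V₂/√(g·y₂) = 0.339.
The Bélanger relation is symmetric: y₁/y₂ = ½[√(1 + 8Fr₂²) − 1] = ½[√1.920 − 1] = 0.193.
y₁ = 0.193 × 15.9 = 3.07 ft.

y₁ = 3.07 ft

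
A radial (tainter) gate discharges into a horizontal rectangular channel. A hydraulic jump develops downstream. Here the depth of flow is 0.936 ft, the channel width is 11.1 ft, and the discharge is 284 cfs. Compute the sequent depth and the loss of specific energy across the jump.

q = Q/b = 284/11.1 = 25.6 ft²/s; V₁ = q/y₁ = 27.3 ft/s. Fr₁ = V₁/√(g·y₁) = 4.98.
Bélanger equation: y₂/y₁ = ½[√(1 + 8Fr₁²) − 1] = ½[√199.3 − 1] = 6.56.
y₂ = 6.56 × 0.936 = 6.14 ft.
Head loss: ΔE = (y₂ − y₁)³/(4y₁y₂) = (6.14 − 0.936)³/(4×0.936×6.14) = 141/23.0 = 6.13 ft.

y₂ = 6.14 ft; ΔE = 6.13 ft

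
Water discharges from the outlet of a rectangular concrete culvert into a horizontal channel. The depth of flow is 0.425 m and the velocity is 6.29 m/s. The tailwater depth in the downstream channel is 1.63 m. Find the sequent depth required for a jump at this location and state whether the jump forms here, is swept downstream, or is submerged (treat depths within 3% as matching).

y₂ = 1.65 m; the jump forms here

Fr₁ = V₁/√(g·y₁) = 6.29/√(9.81×0.425) = 3.08.
Conjugate-depth relation: y₂/y₁ = ½[√(1 + 8Fr₁²) − 1] = ½[√76.92 − 1] = 3.89.
y₂ = 3.89 × 0.425 = 1.65 m.
Tailwater y_tw = 1.63 m: y_tw ≈ y₂, so the jump forms here.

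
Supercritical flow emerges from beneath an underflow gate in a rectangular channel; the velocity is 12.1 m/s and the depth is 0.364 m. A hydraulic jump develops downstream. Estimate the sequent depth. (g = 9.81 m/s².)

y₂ = 3.12 m

Fr₁ = V₁/√(g·y₁) = 12.1/√(9.81×0.364) = 6.40.
From the momentum equation for a rectangular channel, y₂/y₁ = ½[√(1 + 8Fr₁²) − 1] = ½[√329.0 − 1] = 8.57.
y₂ = 8.57 × 0.364 = 3.12 m.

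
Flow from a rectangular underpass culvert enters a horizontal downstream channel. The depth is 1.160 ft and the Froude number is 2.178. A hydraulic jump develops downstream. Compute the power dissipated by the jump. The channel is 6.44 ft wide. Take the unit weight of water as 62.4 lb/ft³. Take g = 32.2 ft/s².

Fr₁ = 2.178 (given).
Conjugate-depth relation: y₂/y₁ = ½[√(1 + 8Fr₁²) − 1] = ½[√38.949 − 1] = 2.620.
y₂ = 2.620 × 1.160 = 3.040 ft.
V₁ = Fr₁·√(g·y₁) = 2.178×√(32.2×1.160) = 13.31 ft/s; q = V₁·y₁ = 15.44 ft²/s. V₂ = q/y₂ = 15.44/3.040 = 5.080 ft/s. E₁ = y₁ + V₁²/2g = 3.911 ft; E₂ = y₂ + V₂²/2g = 3.440 ft. ΔE = E₁ − E₂ = 0.4709 ft.
Q = q·b = 15.44 × 6.44 = 99.44 cfs. P = γ·Q·ΔE/550 = 62.4 × 99.44 × 0.4709 / 550 = 5.313 hp.

P = 5.313 hp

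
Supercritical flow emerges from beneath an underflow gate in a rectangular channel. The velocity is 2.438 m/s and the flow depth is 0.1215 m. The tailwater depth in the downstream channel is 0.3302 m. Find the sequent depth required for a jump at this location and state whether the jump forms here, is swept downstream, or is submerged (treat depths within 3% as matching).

y₂ = 0.3277 m; the jump forms here

Fr₁ = V₁/√(g·y₁) = 2.438/√(9.81×0.1215) = 2.233.
Bélanger equation: y₂/y₁ = ½[√(1 + 8Fr₁²) − 1] = ½[√40.894 − 1] = 2.697.
y₂ = 2.697 × 0.1215 = 0.3277 m.
Tailwater y_tw = 0.3302 m: y_tw ≈ y₂, so the jump forms here.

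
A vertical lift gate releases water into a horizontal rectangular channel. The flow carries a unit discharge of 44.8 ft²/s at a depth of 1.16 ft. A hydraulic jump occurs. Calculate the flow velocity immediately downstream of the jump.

V₁ = q/y₁ = 44.8/1.16 = 38.6 ft/s. Fr₁ = V₁/√(g·y₁) = 38.6/√(32.2×1.16) = 6.32.
Bélanger equation: y₂/y₁ = ½[√(1 + 8Fr₁²) − 1] = ½[√320.5 − 1] = 8.45.
y₂ = 8.45 × 1.16 = 9.80 ft.
V₂ = q/y₂ = 44.8/9.80 = 4.57 ft/s.

V₂ = 4.57 ft/s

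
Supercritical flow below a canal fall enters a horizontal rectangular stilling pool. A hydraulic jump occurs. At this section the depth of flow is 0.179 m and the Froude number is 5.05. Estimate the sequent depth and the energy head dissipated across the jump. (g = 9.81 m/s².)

y₂ = 1.19 m; ΔE = 1.22 m

Fr₁ = 5.05 (given).
By Bélanger, y₂/y₁ = ½[√(1 + 8Fr₁²) − 1] = ½[√205.0 − 1] = 6.66.
y₂ = 6.66 × 0.179 = 1.19 m.
Head loss: ΔE = (y₂ − y₁)³/(4y₁y₂) = (1.19 − 0.179)³/(4×0.179×1.19) = 1.04/0.853 = 1.22 m.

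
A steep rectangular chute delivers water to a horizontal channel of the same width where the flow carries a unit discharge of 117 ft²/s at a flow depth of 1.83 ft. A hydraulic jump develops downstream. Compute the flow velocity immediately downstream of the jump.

V₁ = q/y₁ = 117/1.83 = 63.9 ft/s. Fr₁ = V₁/√(g·y₁) = 63.9/√(32.2×1.83) = 8.33.
Bélanger equation: y₂/y₁ = ½[√(1 + 8Fr₁²) − 1] = ½[√555.9 − 1] = 11.3.
y₂ = 11.3 × 1.83 = 20.7 ft.
V₂ = q/y₂ = 117/20.7 = 5.66 ft/s.

V₂ = 5.66 ft/s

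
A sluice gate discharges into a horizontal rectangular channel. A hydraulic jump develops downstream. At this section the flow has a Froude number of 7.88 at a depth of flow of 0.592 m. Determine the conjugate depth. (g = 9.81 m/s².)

Fr₁ = 7.88 (given).
From the momentum equation for a rectangular channel, y₂/y₁ = ½[√(1 + 8Fr₁²) − 1] = ½[√497.8 − 1] = 10.7.
y₂ = 10.7 × 0.592 = 6.31 m.

y₂ = 6.31 m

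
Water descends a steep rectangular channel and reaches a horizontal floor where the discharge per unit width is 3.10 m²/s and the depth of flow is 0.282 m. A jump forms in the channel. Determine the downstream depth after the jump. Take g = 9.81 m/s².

V₁ = q/y₁ = 3.10/0.282 = 11.0 m/s. Fr₁ = V₁/√(g·y₁) = 11.0/√(9.81×0.282) = 6.61.
Bélanger equation: y₂/y₁ = ½[√(1 + 8Fr₁²) − 1] = ½[√350.5 − 1] = 8.86.
y₂ = 8.86 × 0.282 = 2.50 m.

y₂ = 2.50 m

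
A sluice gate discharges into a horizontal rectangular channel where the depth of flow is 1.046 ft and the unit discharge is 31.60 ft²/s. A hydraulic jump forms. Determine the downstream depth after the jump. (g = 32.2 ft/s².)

V₁ = q/y₁ = 31.60/1.046 = 30.21 ft/s. Fr₁ = V₁/√(g·y₁) = 30.21/√(32.2×1.046) = 5.205.
Sequent-depth ratio: y₂/y₁ = ½[√(1 + 8Fr₁²) − 1] = ½[√217.78 − 1] = 6.879.
y₂ = 6.879 × 1.046 = 7.195 ft.

y₂ = 7.195 ft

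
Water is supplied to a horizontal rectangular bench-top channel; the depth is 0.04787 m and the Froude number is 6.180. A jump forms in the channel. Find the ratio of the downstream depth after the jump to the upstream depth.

Fr₁ = 6.180 (given).
By Bélanger, y₂/y₁ = ½[√(1 + 8Fr₁²) − 1] = ½[√306.54 − 1] = 8.254.

y₂/y₁ = 8.254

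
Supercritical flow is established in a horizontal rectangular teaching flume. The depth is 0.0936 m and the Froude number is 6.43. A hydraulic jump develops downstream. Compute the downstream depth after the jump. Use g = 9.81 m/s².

Fr₁ = 6.43 (given).
By Bélanger, y₂/y₁ = ½[√(1 + 8Fr₁²) − 1] = ½[√331.8 − 1] = 8.61.
y₂ = 8.61 × 0.0936 = 0.806 m.

y₂ = 0.806 m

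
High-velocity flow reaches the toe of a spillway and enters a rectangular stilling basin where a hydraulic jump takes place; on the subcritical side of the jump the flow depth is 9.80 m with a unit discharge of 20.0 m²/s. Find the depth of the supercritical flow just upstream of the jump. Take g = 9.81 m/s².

y₁ = 0.786 m

V₂ = q/y₂ = 20.0/9.80 = 2.04 m/s; Fr₂ = V₂/√(g·y₂) = 0.208.
The Bélanger relation is symmetric: y₁/y₂ = ½[√(1 + 8Fr₂²) − 1] = ½[√1.347 − 1] = 0.0802.
y₁ = 0.0802 × 9.80 = 0.786 m.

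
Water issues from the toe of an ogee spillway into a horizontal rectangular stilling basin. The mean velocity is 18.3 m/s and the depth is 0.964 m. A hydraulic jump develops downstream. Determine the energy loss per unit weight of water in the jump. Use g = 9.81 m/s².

ΔE = 10.1 m

Fr₁ = V₁/√(g·y₁) = 18.3/√(9.81×0.964) = 5.95.
Bélanger equation: y₂/y₁ = ½[√(1 + 8Fr₁²) − 1] = ½[√284.3 − 1] = 7.93.
y₂ = 7.93 × 0.964 = 7.65 m.
q = V₁·y₁ = 18.3 × 0.964 = 17.6 m²/s. V₂ = q/y₂ = 17.6/7.65 = 2.31 m/s. E₁ = y₁ + V₁²/2g = 18.0 m; E₂ = y₂ + V₂²/2g = 7.92 m. ΔE = E₁ − E₂ = 10.1 m.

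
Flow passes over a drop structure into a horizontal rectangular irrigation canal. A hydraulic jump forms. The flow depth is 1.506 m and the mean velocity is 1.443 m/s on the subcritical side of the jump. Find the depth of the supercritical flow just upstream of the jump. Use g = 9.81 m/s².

Fr₂ = V₂/√(g·y₂) = 1.443/√(9.81×1.506) = 0.3754.
From the momentum equation (using Fr₂), y₁/y₂ = ½[√(1 + 8Fr₂²) − 1] = ½[√2.1275 − 1] = 0.2293.
y₁ = 0.2293 × 1.506 = 0.3453 m.

y₁ = 0.3453 m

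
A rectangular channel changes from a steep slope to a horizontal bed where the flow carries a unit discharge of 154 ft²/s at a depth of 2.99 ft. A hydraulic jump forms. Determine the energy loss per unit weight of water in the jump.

V₁ = q/y₁ = 154/2.99 = 51.5 ft/s. Fr₁ = V₁/√(g·y₁) = 51.5/√(32.2×2.99) = 5.25.
Bélanger equation: y₂/y₁ = ½[√(1 + 8Fr₁²) − 1] = ½[√221.4 − 1] = 6.94.
y₂ = 6.94 × 2.99 = 20.8 ft.
Head loss: ΔE = (y₂ − y₁)³/(4y₁y₂) = (20.8 − 2.99)³/(4×2.99×20.8) = 5603/248 = 22.6 ft.

ΔE = 22.6 ft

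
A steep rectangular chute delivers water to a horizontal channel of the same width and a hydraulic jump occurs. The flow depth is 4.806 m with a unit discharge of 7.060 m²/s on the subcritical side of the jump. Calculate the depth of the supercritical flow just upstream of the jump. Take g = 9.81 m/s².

y₁ = 0.4057 m

V₂ = q/y₂ = 7.060/4.806 = 1.469 m/s; Fr₂ = V₂/√(g·y₂) = 0.2139.
Since the conjugate-depth ratio holds either way, y₁/y₂ = ½[√(1 + 8Fr₂²) − 1] = ½[√1.3662 − 1] = 0.08442.
y₁ = 0.08442 × 4.806 = 0.4057 m.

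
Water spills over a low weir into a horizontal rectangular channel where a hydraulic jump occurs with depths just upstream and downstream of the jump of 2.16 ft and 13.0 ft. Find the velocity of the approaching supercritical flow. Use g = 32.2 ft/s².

For a rectangular channel the momentum equation gives q² = ½·g·y₁·y₂·(y₁ + y₂) = ½×32.2×2.16×13.0×15.2 = 6854.
q = √6854 = 82.8 ft²/s.
V₁ = q/y₁ = 82.8/2.16 = 38.3 ft/s.

V₁ = 38.3 ft/s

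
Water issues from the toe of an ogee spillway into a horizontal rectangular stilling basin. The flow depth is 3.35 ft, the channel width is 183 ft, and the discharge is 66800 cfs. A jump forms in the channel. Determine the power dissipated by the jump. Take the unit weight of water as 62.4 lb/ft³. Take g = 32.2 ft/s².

q = Q/b = 66800/183 = 365 ft²/s; V₁ = q/y₁ = 109 ft/s. Fr₁ = V₁/√(g·y₁) = 10.5.
Conjugate-depth relation: y₂/y₁ = ½[√(1 + 8Fr₁²) − 1] = ½[√881.5 − 1] = 14.3.
y₂ = 14.3 × 3.35 = 48.1 ft.
Head loss: ΔE = (y₂ − y₁)³/(4y₁y₂) = (48.1 − 3.35)³/(4×3.35×48.1) = 89357/644 = 139 ft.
P = γ·Q·ΔE/550 = 62.4 × 66800 × 139 / 550 = 1051634 hp.

P = 1051634 hp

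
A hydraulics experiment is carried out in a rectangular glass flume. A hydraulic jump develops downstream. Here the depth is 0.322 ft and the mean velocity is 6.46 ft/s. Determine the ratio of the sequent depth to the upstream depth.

y₂/y₁ = 2.38

Fr₁ = V₁/√(g·y₁) = 6.46/√(32.2×0.322) = 2.01.
Bélanger equation: y₂/y₁ = ½[√(1 + 8Fr₁²) − 1] = ½[√33.20 − 1] = 2.38.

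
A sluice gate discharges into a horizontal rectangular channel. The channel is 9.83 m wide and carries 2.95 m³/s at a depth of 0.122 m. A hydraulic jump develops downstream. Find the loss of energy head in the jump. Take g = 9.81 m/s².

ΔE = 0.0570 m

q = Q/b = 2.95/9.83 = 0.300 m²/s; V₁ = q/y₁ = 2.46 m/s. Fr₁ = V₁/√(g·y₁) = 2.25.
Bélanger equation: y₂/y₁ = ½[√(1 + 8Fr₁²) − 1] = ½[√41.45 − 1] = 2.72.
y₂ = 2.72 × 0.122 = 0.332 m.
Head loss: ΔE = (y₂ − y₁)³/(4y₁y₂) = (0.332 − 0.122)³/(4×0.122×0.332) = 0.00922/0.162 = 0.0570 m.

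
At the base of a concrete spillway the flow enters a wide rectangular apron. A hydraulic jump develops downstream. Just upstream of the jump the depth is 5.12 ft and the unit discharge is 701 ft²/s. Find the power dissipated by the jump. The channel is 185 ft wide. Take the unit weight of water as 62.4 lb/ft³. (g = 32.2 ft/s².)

P = 3238983 hp

V₁ = q/y₁ = 701/5.12 = 137 ft/s. Fr₁ = V₁/√(g·y₁) = 137/√(32.2×5.12) = 10.7.
Bélanger equation: y₂/y₁ = ½[√(1 + 8Fr₁²) − 1] = ½[√910.6 − 1] = 14.6.
y₂ = 14.6 × 5.12 = 74.7 ft.
V₂ = q/y₂ = 701/74.7 = 9.39 ft/s. E₁ = y₁ + V₁²/2g = 296 ft; E₂ = y₂ + V₂²/2g = 76.1 ft. ΔE = E₁ − E₂ = 220 ft.
Q = q·b = 701 × 185 = 129685 cfs. P = γ·Q·ΔE/550 = 62.4 × 129685 × 220 / 550 = 3238983 hp.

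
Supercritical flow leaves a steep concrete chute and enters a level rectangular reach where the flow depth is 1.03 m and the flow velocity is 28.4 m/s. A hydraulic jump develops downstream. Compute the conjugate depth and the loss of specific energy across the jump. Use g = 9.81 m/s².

Fr₁ = V₁/√(g·y₁) = 28.4/√(9.81×1.03) = 8.93.
Bélanger equation: y₂/y₁ = ½[√(1 + 8Fr₁²) − 1] = ½[√639.6 − 1] = 12.1.
y₂ = 12.1 × 1.03 = 12.5 m.
q = V₁·y₁ = 28.4 × 1.03 = 29.3 m²/s. V₂ = q/y₂ = 29.3/12.5 = 2.34 m/s. E₁ = y₁ + V₁²/2g = 42.1 m; E₂ = y₂ + V₂²/2g = 12.8 m. ΔE = E₁ − E₂ = 29.4 m.

y₂ = 12.5 m; ΔE = 29.4 m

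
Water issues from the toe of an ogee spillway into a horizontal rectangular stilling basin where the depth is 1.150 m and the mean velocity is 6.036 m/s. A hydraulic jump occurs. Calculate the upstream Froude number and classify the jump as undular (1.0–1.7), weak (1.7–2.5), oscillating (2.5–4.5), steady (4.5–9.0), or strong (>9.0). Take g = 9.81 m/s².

Fr₁ = V₁/√(g·y₁) = 6.036/√(9.81×1.150) = 1.797.
Fr₁ = 1.797 lies in the weak range.

Fr₁ = 1.797; weak jump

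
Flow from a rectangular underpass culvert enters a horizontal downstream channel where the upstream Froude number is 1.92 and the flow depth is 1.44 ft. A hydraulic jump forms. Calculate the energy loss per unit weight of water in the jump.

ΔE = 0.319 ft

Fr₁ = 1.92 (given).
Sequent-depth ratio: y₂/y₁ = ½[√(1 + 8Fr₁²) − 1] = ½[√30.49 − 1] = 2.26.
y₂ = 2.26 × 1.44 = 3.26 ft.
V₁ = Fr₁·√(g·y₁) = 1.92×√(32.2×1.44) = 13.1 ft/s; q = V₁·y₁ = 18.8 ft²/s. V₂ = q/y₂ = 18.8/3.26 = 5.78 ft/s. E₁ = y₁ + V₁²/2g = 4.09 ft; E₂ = y₂ + V₂²/2g = 3.77 ft. ΔE = E₁ − E₂ = 0.319 ft.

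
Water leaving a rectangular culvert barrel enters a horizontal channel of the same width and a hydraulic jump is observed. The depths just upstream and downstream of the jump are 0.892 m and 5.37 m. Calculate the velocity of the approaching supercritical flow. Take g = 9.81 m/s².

V₁ = 13.6 m/s

For a rectangular channel the momentum equation gives q² = ½·g·y₁·y₂·(y₁ + y₂) = ½×9.81×0.892×5.37×6.26 = 147.
q = √147 = 12.1 m²/s.
V₁ = q/y₁ = 12.1/0.892 = 13.6 m/s.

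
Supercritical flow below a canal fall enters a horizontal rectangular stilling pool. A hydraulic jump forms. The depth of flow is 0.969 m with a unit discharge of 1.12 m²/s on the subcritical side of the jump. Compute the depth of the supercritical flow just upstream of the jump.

V₂ = q/y₂ = 1.12/0.969 = 1.16 m/s; Fr₂ = V₂/√(g·y₂) = 0.375.
The Bélanger relation is symmetric: y₁/y₂ = ½[√(1 + 8Fr₂²) − 1] = ½[√2.124 − 1] = 0.229.
y₁ = 0.229 × 0.969 = 0.222 m.

y₁ = 0.222 m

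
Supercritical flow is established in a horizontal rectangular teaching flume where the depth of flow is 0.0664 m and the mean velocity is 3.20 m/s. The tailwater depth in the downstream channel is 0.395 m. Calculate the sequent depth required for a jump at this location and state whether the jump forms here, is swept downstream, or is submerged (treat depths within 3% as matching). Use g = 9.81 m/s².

Fr₁ = V₁/√(g·y₁) = 3.20/√(9.81×0.0664) = 3.96.
Bélanger equation: y₂/y₁ = ½[√(1 + 8Fr₁²) − 1] = ½[√126.8 − 1] = 5.13.
y₂ = 5.13 × 0.0664 = 0.341 m.
Tailwater y_tw = 0.395 m: y_tw > y₂, so the jump is submerged.

y₂ = 0.341 m; the jump is submerged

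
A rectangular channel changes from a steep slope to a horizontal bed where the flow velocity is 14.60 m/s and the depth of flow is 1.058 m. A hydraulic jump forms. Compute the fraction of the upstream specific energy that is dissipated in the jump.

Fr₁ = V₁/√(g·y₁) = 14.60/√(9.81×1.058) = 4.532.
By Bélanger, y₂/y₁ = ½[√(1 + 8Fr₁²) − 1] = ½[√165.30 − 1] = 5.928.
y₂ = 5.928 × 1.058 = 6.272 m.
E₁ = y₁ + V₁²/2g = 11.92 m. ΔE = (y₂ − y₁)³/(4y₁y₂) = 5.341 m. ΔE/E₁ = 5.341/11.92 = 0.448.

ΔE/E₁ = 0.448 (44.8%)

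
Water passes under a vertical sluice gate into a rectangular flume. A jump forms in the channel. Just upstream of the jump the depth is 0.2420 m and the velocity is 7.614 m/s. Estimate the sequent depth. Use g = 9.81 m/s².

y₂ = 1.575 m

Fr₁ = V₁/√(g·y₁) = 7.614/√(9.81×0.2420) = 4.942.
From the momentum equation for a rectangular channel, y₂/y₁ = ½[√(1 + 8Fr₁²) − 1] = ½[√196.36 − 1] = 6.506.
y₂ = 6.506 × 0.2420 = 1.575 m.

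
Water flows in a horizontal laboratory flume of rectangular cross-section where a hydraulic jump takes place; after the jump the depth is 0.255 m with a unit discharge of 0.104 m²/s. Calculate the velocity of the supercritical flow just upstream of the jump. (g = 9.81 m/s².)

V₁ = 3.43 m/s

V₂ = q/y₂ = 0.104/0.255 = 0.408 m/s; Fr₂ = V₂/√(g·y₂) = 0.258.
The Bélanger relation is symmetric: y₁/y₂ = ½[√(1 + 8Fr₂²) − 1] = ½[√1.532 − 1] = 0.119.
y₁ = 0.119 × 0.255 = 0.0303 m.
V₁ = q/y₁ = 0.104/0.0303 = 3.43 m/s.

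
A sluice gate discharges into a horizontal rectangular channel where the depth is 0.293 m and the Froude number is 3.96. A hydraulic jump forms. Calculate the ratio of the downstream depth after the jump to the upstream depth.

y₂/y₁ = 5.12

Fr₁ = 3.96 (given).
Sequent-depth ratio: y₂/y₁ = ½[√(1 + 8Fr₁²) − 1] = ½[√126.5 − 1] = 5.12.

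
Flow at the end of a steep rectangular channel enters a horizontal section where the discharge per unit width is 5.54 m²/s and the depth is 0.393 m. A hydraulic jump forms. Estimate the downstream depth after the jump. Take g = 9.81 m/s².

V₁ = q/y₁ = 5.54/0.393 = 14.1 m/s. Fr₁ = V₁/√(g·y₁) = 14.1/√(9.81×0.393) = 7.18.
From the momentum equation for a rectangular channel, y₂/y₁ = ½[√(1 + 8Fr₁²) − 1] = ½[√413.3 − 1] = 9.67.
y₂ = 9.67 × 0.393 = 3.80 m.

y₂ = 3.80 m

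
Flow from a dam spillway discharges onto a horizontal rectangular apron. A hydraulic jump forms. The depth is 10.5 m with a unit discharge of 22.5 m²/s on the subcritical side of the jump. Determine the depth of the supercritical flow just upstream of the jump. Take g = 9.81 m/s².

y₁ = 0.865 m

V₂ = q/y₂ = 22.5/10.5 = 2.14 m/s; Fr₂ = V₂/√(g·y₂) = 0.211.
Since the conjugate-depth ratio holds either way, y₁/y₂ = ½[√(1 + 8Fr₂²) − 1] = ½[√1.357 − 1] = 0.0824.
y₁ = 0.0824 × 10.5 = 0.865 m.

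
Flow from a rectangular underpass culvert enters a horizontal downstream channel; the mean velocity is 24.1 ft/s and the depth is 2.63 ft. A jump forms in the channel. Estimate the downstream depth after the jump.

y₂ = 8.51 ft

Fr₁ = V₁/√(g·y₁) = 24.1/√(32.2×2.63) = 2.62.
Conjugate-depth relation: y₂/y₁ = ½[√(1 + 8Fr₁²) − 1] = ½[√55.87 − 1] = 3.24.
y₂ = 3.24 × 2.63 = 8.51 ft.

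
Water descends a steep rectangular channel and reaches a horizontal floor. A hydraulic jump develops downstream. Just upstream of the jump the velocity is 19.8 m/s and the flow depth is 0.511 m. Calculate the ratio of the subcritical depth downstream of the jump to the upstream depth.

Fr₁ = V₁/√(g·y₁) = 19.8/√(9.81×0.511) = 8.84.
Bélanger equation: y₂/y₁ = ½[√(1 + 8Fr₁²) − 1] = ½[√626.6 − 1] = 12.0.

y₂/y₁ = 12.0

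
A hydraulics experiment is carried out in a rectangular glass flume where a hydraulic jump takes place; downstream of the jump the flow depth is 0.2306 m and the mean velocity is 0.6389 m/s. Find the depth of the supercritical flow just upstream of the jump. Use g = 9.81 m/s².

y₁ = 0.06493 m

Fr₂ = V₂/√(g·y₂) = 0.6389/√(9.81×0.2306) = 0.4248.
From the momentum equation (using Fr₂), y₁/y₂ = ½[√(1 + 8Fr₂²) − 1] = ½[√2.4435 − 1] = 0.2816.
y₁ = 0.2816 × 0.2306 = 0.06493 m.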